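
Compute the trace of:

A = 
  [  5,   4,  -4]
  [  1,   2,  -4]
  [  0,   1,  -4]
3

tr(A) = 5 + 2 + -4 = 3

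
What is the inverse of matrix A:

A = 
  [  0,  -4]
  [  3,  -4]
det(A) = (0)(-4) - (-4)(3) = 12
For a 2×2 matrix, A⁻¹ = (1/det(A)) · [[d, -b], [-c, a]]
    = (1/12) · [[-4, 4], [-3, 0]]

A⁻¹ = 
  [-1/3,  1/3]
  [-1/4,    0]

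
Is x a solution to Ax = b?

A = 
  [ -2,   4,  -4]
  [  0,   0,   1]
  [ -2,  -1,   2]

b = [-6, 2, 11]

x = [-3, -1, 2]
Yes

Ax = [-6, 2, 11] = b ✓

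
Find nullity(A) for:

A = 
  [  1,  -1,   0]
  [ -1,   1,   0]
nullity(A) = 2

Row reduce:
R2 → R2 + (1)·R1
REF = 
  [  1,  -1,   0]
  [  0,   0,   0]
Pivot columns: 1 → 1 pivot.
rank(A) = 1, so nullity(A) = 3 - 1 = 2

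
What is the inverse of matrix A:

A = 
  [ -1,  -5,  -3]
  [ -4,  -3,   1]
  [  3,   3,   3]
det(A) = (-1)·((-3)(3) - (1)(3)) - (-5)·((-4)(3) - (1)(3)) + (-3)·((-4)(3) - (-3)(3))
  = (-1)(-12) - (-5)(-15) + (-3)(-3)
  = -54
det(A) = -54 ≠ 0, so A is invertible.

Cofactors Cᵢⱼ = (-1)ⁱ⁺ʲ·Mᵢⱼ:
C = 
  [-12,  15,  -3]
  [  6,   6, -12]
  [-14,  13, -17]

adj(A) = Cᵀ:
adj(A) = 
  [-12,   6, -14]
  [ 15,   6,  13]
  [ -3, -12, -17]

A⁻¹ = (-1/54) · adj(A):
A⁻¹ = 
  [   2/9,   -1/9,   7/27]
  [ -5/18,   -1/9, -13/54]
  [  1/18,    2/9,  17/54]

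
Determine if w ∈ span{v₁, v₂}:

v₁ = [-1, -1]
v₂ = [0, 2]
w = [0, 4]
Yes

Form the augmented matrix and row-reduce:
[v₁|v₂|w] = 
  [ -1,   0,   0]
  [ -1,   2,   4]
R2 → R2 - (1)·R1
REF = 
  [ -1,   0,   0]
  [  0,   2,   4]

No row of the form [0 0 | nonzero], so the system is consistent. Back-substitution gives c₁ = 0, c₂ = 2: w = (0)·v₁ + (2)·v₂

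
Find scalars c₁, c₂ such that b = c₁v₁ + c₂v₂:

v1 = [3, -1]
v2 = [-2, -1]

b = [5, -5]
c1 = 3, c2 = 2

b = 3·v1 + 2·v2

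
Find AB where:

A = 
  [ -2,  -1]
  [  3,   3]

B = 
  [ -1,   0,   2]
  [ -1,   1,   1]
AB = 
  [  3,  -1,  -5]
  [ -6,   3,   9]

A is 2×2 and B is 2×3, so AB is 2×3. Each entry is (row of A)·(column of B):
AB[1,1] = (-2)(-1) + (-1)(-1) = 3
AB[1,2] = (-2)(0) + (-1)(1) = -1
AB[1,3] = (-2)(2) + (-1)(1) = -5
AB[2,1] = (3)(-1) + (3)(-1) = -6
AB[2,2] = (3)(0) + (3)(1) = 3
AB[2,3] = (3)(2) + (3)(1) = 9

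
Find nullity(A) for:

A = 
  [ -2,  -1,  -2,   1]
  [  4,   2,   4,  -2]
nullity(A) = 3

Row reduce:
R2 → R2 + (2)·R1
REF = 
  [ -2,  -1,  -2,   1]
  [  0,   0,   0,   0]
Pivot columns: 1 → 1 pivot.
rank(A) = 1, so nullity(A) = 4 - 1 = 3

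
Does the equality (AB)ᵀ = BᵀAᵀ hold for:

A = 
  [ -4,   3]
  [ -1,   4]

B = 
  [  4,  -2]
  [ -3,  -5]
Yes

(AB)ᵀ = 
  [-25, -16]
  [ -7, -18]

BᵀAᵀ = 
  [-25, -16]
  [ -7, -18]

Both sides are equal — this is the standard identity (AB)ᵀ = BᵀAᵀ, which holds for all A, B.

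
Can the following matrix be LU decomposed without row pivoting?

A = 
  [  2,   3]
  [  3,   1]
Yes.
A[1,1] = 2 ≠ 0, so Gaussian elimination proceeds without a row swap: multiplier ℓ₂₁ = (3)/(2) = 3/2, and U[2,2] = 1 - (3/2)(3) = -7/2.
L = 
  [  1,   0]
  [3/2,   1]
U = 
  [   2,    3]
  [   0, -7/2]
Check row 2 of LU: [(3/2)(2), (3/2)(3) + (-7/2)] = [3, 1] = row 2 of A ✓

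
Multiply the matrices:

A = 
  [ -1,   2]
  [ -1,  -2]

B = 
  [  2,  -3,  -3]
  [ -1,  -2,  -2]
AB = 
  [ -4,  -1,  -1]
  [  0,   7,   7]

A is 2×2 and B is 2×3, so AB is 2×3. Each entry is (row of A)·(column of B):
AB[1,1] = (-1)(2) + (2)(-1) = -4
AB[1,2] = (-1)(-3) + (2)(-2) = -1
AB[1,3] = (-1)(-3) + (2)(-2) = -1
AB[2,1] = (-1)(2) + (-2)(-1) = 0
AB[2,2] = (-1)(-3) + (-2)(-2) = 7
AB[2,3] = (-1)(-3) + (-2)(-2) = 7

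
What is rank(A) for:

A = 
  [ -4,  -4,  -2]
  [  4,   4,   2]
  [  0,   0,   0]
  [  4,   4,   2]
Row reduce:
R2 → R2 + (1)·R1
R4 → R4 + (1)·R1
REF = 
  [ -4,  -4,  -2]
  [  0,   0,   0]
  [  0,   0,   0]
  [  0,   0,   0]
Pivot columns: 1 → 1 pivot.

rank(A) = 1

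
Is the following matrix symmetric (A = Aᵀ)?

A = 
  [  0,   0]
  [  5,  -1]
No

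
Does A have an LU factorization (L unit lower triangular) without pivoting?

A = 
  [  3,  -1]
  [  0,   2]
Yes.
A[1,1] = 3 ≠ 0, so Gaussian elimination proceeds without a row swap: multiplier ℓ₂₁ = (0)/(3) = 0, and U[2,2] = 2 - (0)(-1) = 2.
L = 
  [  1,   0]
  [  0,   1]
U = 
  [  3,  -1]
  [  0,   2]
Check row 2 of LU: [(0)(3), (0)(-1) + 2] = [0, 2] = row 2 of A ✓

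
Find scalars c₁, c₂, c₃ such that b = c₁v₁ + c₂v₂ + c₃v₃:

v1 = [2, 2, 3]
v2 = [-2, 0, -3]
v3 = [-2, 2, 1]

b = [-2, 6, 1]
c1 = 2, c2 = 2, c3 = 1

b = 2·v1 + 2·v2 + 1·v3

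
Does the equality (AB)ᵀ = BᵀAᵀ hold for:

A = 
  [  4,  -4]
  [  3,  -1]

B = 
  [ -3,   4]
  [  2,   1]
Yes

(AB)ᵀ = 
  [-20, -11]
  [ 12,  11]

BᵀAᵀ = 
  [-20, -11]
  [ 12,  11]

Both sides are equal — this is the standard identity (AB)ᵀ = BᵀAᵀ, which holds for all A, B.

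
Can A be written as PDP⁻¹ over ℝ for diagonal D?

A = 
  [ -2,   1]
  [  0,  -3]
Yes

tr(A) = -5, det(A) = 6
Characteristic polynomial: λ² - tr(A)λ + det(A) = λ² + 5λ + 6
λ² + 5λ + 6 = (λ + 3)(λ + 2)
Eigenvalues: -2, -3
λ=-3: alg. mult. = 1, geom. mult. = 2 - rank(A - (-3)I) = 2 - 1 = 1
λ=-2: alg. mult. = 1, geom. mult. = 2 - rank(A - (-2)I) = 2 - 1 = 1
Sum of geometric multiplicities equals n, so A has n independent eigenvectors.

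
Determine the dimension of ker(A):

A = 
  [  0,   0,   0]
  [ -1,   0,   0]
nullity(A) = 2

Row reduce:
Swap R1 ↔ R2
REF = 
  [ -1,   0,   0]
  [  0,   0,   0]
Pivot columns: 1 → 1 pivot.
rank(A) = 1, so nullity(A) = 3 - 1 = 2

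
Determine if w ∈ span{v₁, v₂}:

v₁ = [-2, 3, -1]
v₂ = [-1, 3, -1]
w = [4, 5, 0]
No

Form the augmented matrix and row-reduce:
[v₁|v₂|w] = 
  [ -2,  -1,   4]
  [  3,   3,   5]
  [ -1,  -1,   0]
R2 → R2 + (3/2)·R1
R3 → R3 - (1/2)·R1
R3 → R3 + (1/3)·R2
REF = 
  [ -2,  -1,   4]
  [  0, 3/2,  11]
  [  0,   0, 5/3]

Row 3 reads [0 0 | 5/3], i.e. 0 = 5/3, so the system is inconsistent and w ∉ span{v₁, v₂}.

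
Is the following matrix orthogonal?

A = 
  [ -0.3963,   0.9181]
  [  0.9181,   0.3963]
Yes

AᵀA = 
  [  1,   0]
  [  0,   1]
≈ I (equal to I up to the 4-dp rounding of the entries)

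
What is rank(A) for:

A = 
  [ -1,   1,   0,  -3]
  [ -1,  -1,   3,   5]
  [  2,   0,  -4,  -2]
Row reduce:
R2 → R2 - (1)·R1
R3 → R3 + (2)·R1
R3 → R3 + (1)·R2
REF = 
  [ -1,   1,   0,  -3]
  [  0,  -2,   3,   8]
  [  0,   0,  -1,   0]
Pivot columns: 1, 2, 3 → 3 pivots.

rank(A) = 3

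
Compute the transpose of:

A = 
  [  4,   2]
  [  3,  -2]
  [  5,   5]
Aᵀ = 
  [  4,   3,   5]
  [  2,  -2,   5]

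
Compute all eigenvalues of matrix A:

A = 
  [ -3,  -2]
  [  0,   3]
tr(A) = 0, det(A) = -9
Characteristic polynomial: λ² - tr(A)λ + det(A) = λ² - 9
λ² - 9 = (λ + 3)(λ - 3)

λ = 3, -3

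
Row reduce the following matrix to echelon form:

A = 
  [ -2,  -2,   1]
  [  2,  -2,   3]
Row operations:
R2 → R2 + (1)·R1

Resulting echelon form:
REF = 
  [ -2,  -2,   1]
  [  0,  -4,   4]

Rank = 2 (number of non-zero pivot rows).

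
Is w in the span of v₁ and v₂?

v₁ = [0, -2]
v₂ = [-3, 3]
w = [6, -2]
Yes

Form the augmented matrix and row-reduce:
[v₁|v₂|w] = 
  [  0,  -3,   6]
  [ -2,   3,  -2]
Swap R1 ↔ R2
REF = 
  [ -2,   3,  -2]
  [  0,  -3,   6]

No row of the form [0 0 | nonzero], so the system is consistent. Back-substitution gives c₁ = -2, c₂ = -2: w = (-2)·v₁ + (-2)·v₂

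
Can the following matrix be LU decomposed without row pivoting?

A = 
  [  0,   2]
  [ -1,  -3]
No.
A[1,1] = 0 but A[2,1] = -1 ≠ 0. Any LU with L unit lower triangular has (LU)[1,1] = U[1,1] and (LU)[2,1] = L[2,1]·U[1,1]; matching A forces U[1,1] = 0, which then forces (LU)[2,1] = 0 ≠ -1. A row swap (pivoting) is required.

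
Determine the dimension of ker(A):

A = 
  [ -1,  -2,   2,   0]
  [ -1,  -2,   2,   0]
nullity(A) = 3

Row reduce:
R2 → R2 - (1)·R1
REF = 
  [ -1,  -2,   2,   0]
  [  0,   0,   0,   0]
Pivot columns: 1 → 1 pivot.
rank(A) = 1, so nullity(A) = 4 - 1 = 3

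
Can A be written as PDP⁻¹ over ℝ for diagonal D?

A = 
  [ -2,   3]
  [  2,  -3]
Yes

tr(A) = -5, det(A) = 0
Characteristic polynomial: λ² - tr(A)λ + det(A) = λ² + 5λ
λ² + 5λ = λ(λ + 5)
Eigenvalues: 0, -5
λ=-5: alg. mult. = 1, geom. mult. = 2 - rank(A - (-5)I) = 2 - 1 = 1
λ=0: alg. mult. = 1, geom. mult. = 2 - rank(A - (0)I) = 2 - 1 = 1
Sum of geometric multiplicities equals n, so A has n independent eigenvectors.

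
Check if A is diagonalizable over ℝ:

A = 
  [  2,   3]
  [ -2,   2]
No

tr(A) = 4, det(A) = 10
Characteristic polynomial: λ² - tr(A)λ + det(A) = λ² - 4λ + 10
λ² - 4λ + 10 = 0  ⇒  λ = (4 ± √((-4)² - 4·(10)))/2 = (4 ± √(-24))/2
  = 2 + i√6,  2 - i√6
Eigenvalues: 2 + i√6, 2 - i√6  (≈ 2 + 2.449i, 2 - 2.449i)
Has complex eigenvalues (not diagonalizable over ℝ).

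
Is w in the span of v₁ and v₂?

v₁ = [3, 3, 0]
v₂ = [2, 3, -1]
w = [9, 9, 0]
Yes

Form the augmented matrix and row-reduce:
[v₁|v₂|w] = 
  [  3,   2,   9]
  [  3,   3,   9]
  [  0,  -1,   0]
R2 → R2 - (1)·R1
R3 → R3 + (1)·R2
REF = 
  [  3,   2,   9]
  [  0,   1,   0]
  [  0,   0,   0]

No row of the form [0 0 | nonzero], so the system is consistent. Back-substitution gives c₁ = 3, c₂ = 0: w = (3)·v₁ + (0)·v₂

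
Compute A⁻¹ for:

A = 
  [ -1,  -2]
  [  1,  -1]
det(A) = (-1)(-1) - (-2)(1) = 3
For a 2×2 matrix, A⁻¹ = (1/det(A)) · [[d, -b], [-c, a]]
    = (1/3) · [[-1, 2], [-1, -1]]

A⁻¹ = 
  [-1/3,  2/3]
  [-1/3, -1/3]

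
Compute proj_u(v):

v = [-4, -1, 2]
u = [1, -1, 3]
v·u = (-4)(1) + (-1)(-1) + (2)(3) = 3
u·u = (1)² + (-1)² + (3)² = 11
proj_u(v) = (v·u / u·u) × u = (3/11) × u

proj_u(v) = [3/11, -3/11, 9/11]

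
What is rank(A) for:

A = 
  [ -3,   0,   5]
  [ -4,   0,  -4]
rank(A) = 2

Row reduce:
R2 → R2 - (4/3)·R1
REF = 
  [   -3,     0,     5]
  [    0,     0, -32/3]
Pivot columns: 1, 3 → 2 pivots.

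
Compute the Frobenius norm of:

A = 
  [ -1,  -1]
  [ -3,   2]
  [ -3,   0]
||A||_F = 4.899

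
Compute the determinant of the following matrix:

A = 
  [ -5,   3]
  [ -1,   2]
-7

For a 2×2 matrix, det = ad - bc = (-5)(2) - (3)(-1) = -7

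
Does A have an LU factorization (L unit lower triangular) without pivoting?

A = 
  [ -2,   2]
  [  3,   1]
Yes.
A[1,1] = -2 ≠ 0, so Gaussian elimination proceeds without a row swap: multiplier ℓ₂₁ = (3)/(-2) = -3/2, and U[2,2] = 1 - (-3/2)(2) = 4.
L = 
  [   1,    0]
  [-3/2,    1]
U = 
  [ -2,   2]
  [  0,   4]
Check row 2 of LU: [(-3/2)(-2), (-3/2)(2) + 4] = [3, 1] = row 2 of A ✓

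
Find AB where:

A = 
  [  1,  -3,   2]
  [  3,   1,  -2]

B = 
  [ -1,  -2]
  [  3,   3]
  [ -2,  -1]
AB = 
  [-14, -13]
  [  4,  -1]

A is 2×3 and B is 3×2, so AB is 2×2. Each entry is (row of A)·(column of B):
AB[1,1] = (1)(-1) + (-3)(3) + (2)(-2) = -14
AB[1,2] = (1)(-2) + (-3)(3) + (2)(-1) = -13
AB[2,1] = (3)(-1) + (1)(3) + (-2)(-2) = 4
AB[2,2] = (3)(-2) + (1)(3) + (-2)(-1) = -1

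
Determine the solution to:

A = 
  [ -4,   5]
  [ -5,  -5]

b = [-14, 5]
Row reduce the augmented matrix [A|b]:
R2 → R2 - (5/4)·R1
REF = 
  [   -4,     5,   -14]
  [    0, -45/4,  45/2]

Back-substitution:
x₂ = (45/2) / (-45/4) = -2
x₁ = (-14 - (5)(-2)) / (-4) = 1

x = [1, -2]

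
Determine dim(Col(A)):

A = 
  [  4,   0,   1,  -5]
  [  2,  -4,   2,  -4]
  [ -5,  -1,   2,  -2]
Row reduce:
R2 → R2 - (1/2)·R1
R3 → R3 + (5/4)·R1
R3 → R3 - (1/4)·R2
REF = 
  [    4,     0,     1,    -5]
  [    0,    -4,   3/2,  -3/2]
  [    0,     0,  23/8, -63/8]
Pivot columns: 1, 2, 3 → 3 pivots.
dim(Col(A)) = number of pivot columns = 3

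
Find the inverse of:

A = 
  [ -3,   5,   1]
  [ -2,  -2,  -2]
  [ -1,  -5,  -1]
det(A) = (-3)·((-2)(-1) - (-2)(-5)) - (5)·((-2)(-1) - (-2)(-1)) + (1)·((-2)(-5) - (-2)(-1))
  = (-3)(-8) - (5)(0) + (1)(8)
  = 32
det(A) = 32 ≠ 0, so A is invertible.

Cofactors Cᵢⱼ = (-1)ⁱ⁺ʲ·Mᵢⱼ:
C = 
  [ -8,   0,   8]
  [  0,   4, -20]
  [ -8,  -8,  16]

adj(A) = Cᵀ:
adj(A) = 
  [ -8,   0,  -8]
  [  0,   4,  -8]
  [  8, -20,  16]

A⁻¹ = (1/32) · adj(A):
A⁻¹ = 
  [-1/4,    0, -1/4]
  [   0,  1/8, -1/4]
  [ 1/4, -5/8,  1/2]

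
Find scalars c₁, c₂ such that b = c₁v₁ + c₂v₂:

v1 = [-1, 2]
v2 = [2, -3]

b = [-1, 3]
c1 = 3, c2 = 1

b = 3·v1 + 1·v2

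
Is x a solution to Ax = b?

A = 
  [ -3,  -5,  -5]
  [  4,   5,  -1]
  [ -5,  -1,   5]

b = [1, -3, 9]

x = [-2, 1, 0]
Yes

Ax = [1, -3, 9] = b ✓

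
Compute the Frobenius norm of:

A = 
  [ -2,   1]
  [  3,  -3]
||A||_F = 4.796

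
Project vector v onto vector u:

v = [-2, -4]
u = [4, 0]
v·u = (-2)(4) + (-4)(0) = -8
u·u = (4)² + (0)² = 16
proj_u(v) = (v·u / u·u) × u = (-8/16) × u = (-1/2) × u

proj_u(v) = [-2, 0]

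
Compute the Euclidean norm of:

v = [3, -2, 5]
6.164

||v||₂ = √((3)² + (-2)² + (5)²) = √38 = 6.164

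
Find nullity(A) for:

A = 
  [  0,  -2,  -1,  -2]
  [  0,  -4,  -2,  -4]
nullity(A) = 3

Row reduce:
R2 → R2 - (2)·R1
REF = 
  [  0,  -2,  -1,  -2]
  [  0,   0,   0,   0]
Pivot columns: 2 → 1 pivot.
rank(A) = 1, so nullity(A) = 4 - 1 = 3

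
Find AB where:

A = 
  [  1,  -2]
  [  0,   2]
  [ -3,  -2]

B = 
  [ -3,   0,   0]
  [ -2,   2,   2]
AB = 
  [  1,  -4,  -4]
  [ -4,   4,   4]
  [ 13,  -4,  -4]

A is 3×2 and B is 2×3, so AB is 3×3. Each entry is (row of A)·(column of B):
AB[1,1] = (1)(-3) + (-2)(-2) = 1
AB[1,2] = (1)(0) + (-2)(2) = -4
AB[1,3] = (1)(0) + (-2)(2) = -4
AB[2,1] = (0)(-3) + (2)(-2) = -4
AB[2,2] = (0)(0) + (2)(2) = 4
AB[2,3] = (0)(0) + (2)(2) = 4
AB[3,1] = (-3)(-3) + (-2)(-2) = 13
AB[3,2] = (-3)(0) + (-2)(2) = -4
AB[3,3] = (-3)(0) + (-2)(2) = -4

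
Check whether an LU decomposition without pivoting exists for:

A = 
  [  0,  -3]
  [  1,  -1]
No.
A[1,1] = 0 but A[2,1] = 1 ≠ 0. Any LU with L unit lower triangular has (LU)[1,1] = U[1,1] and (LU)[2,1] = L[2,1]·U[1,1]; matching A forces U[1,1] = 0, which then forces (LU)[2,1] = 0 ≠ 1. A row swap (pivoting) is required.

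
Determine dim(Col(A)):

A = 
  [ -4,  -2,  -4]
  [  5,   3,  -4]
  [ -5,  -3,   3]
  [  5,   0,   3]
dim(Col(A)) = 3

Row reduce:
R2 → R2 + (5/4)·R1
R3 → R3 - (5/4)·R1
R4 → R4 + (5/4)·R1
R3 → R3 + (1)·R2
R4 → R4 + (5)·R2
R4 → R4 - (47)·R3
REF = 
  [ -4,  -2,  -4]
  [  0, 1/2,  -9]
  [  0,   0,  -1]
  [  0,   0,   0]
Pivot columns: 1, 2, 3 → 3 pivots.
dim(Col(A)) = number of pivot columns = 3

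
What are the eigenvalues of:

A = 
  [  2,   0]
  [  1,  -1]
tr(A) = 1, det(A) = -2
Characteristic polynomial: λ² - tr(A)λ + det(A) = λ² - λ - 2
λ² - λ - 2 = (λ + 1)(λ - 2)

λ = 2, -1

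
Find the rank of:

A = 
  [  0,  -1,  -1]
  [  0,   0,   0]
rank(A) = 1

Row reduce:
(no row operations needed)
REF = 
  [  0,  -1,  -1]
  [  0,   0,   0]
Pivot columns: 2 → 1 pivot.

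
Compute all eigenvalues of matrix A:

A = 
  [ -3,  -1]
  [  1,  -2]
tr(A) = -5, det(A) = 7
Characteristic polynomial: λ² - tr(A)λ + det(A) = λ² + 5λ + 7
λ² + 5λ + 7 = 0  ⇒  λ = (-5 ± √((5)² - 4·(7)))/2 = (-5 ± √(-3))/2
  = (-5 + i√3)/2,  (-5 - i√3)/2

λ = (-5 + i√3)/2, (-5 - i√3)/2  (≈ -2.5 + 0.866i, -2.5 - 0.866i)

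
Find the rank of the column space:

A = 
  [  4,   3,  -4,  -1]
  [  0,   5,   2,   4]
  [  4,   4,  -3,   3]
Row reduce:
R3 → R3 - (1)·R1
R3 → R3 - (1/5)·R2
REF = 
  [   4,    3,   -4,   -1]
  [   0,    5,    2,    4]
  [   0,    0,  3/5, 16/5]
Pivot columns: 1, 2, 3 → 3 pivots.
dim(Col(A)) = number of pivot columns = 3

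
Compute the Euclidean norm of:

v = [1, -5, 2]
5.477

||v||₂ = √((1)² + (-5)² + (2)²) = √30 = 5.477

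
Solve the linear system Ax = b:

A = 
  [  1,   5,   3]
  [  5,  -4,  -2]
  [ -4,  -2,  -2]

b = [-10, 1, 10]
Row reduce the augmented matrix [A|b]:
R2 → R2 - (5)·R1
R3 → R3 + (4)·R1
R3 → R3 + (18/29)·R2
REF = 
  [     1,      5,      3,    -10]
  [     0,    -29,    -17,     51]
  [     0,      0, -16/29,  48/29]

Back-substitution:
x₃ = (48/29) / (-16/29) = -3
x₂ = (51 - (-17)(-3)) / (-29) = 0
x₁ = (-10 - (5)(0) - (3)(-3)) / 1 = -1

x = [-1, 0, -3]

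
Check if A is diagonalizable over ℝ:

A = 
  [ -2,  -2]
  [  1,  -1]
No

tr(A) = -3, det(A) = 4
Characteristic polynomial: λ² - tr(A)λ + det(A) = λ² + 3λ + 4
λ² + 3λ + 4 = 0  ⇒  λ = (-3 ± √((3)² - 4·(4)))/2 = (-3 ± √(-7))/2
  = (-3 + i√7)/2,  (-3 - i√7)/2
Eigenvalues: (-3 + i√7)/2, (-3 - i√7)/2  (≈ -1.5 + 1.323i, -1.5 - 1.323i)
Has complex eigenvalues (not diagonalizable over ℝ).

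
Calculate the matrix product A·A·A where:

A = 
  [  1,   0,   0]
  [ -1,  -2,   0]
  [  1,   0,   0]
A^3 = 
  [  1,   0,   0]
  [ -3,  -8,   0]
  [  1,   0,   0]

A² = A·A:
A²[1,1] = (1)(1) + (0)(-1) + (0)(1) = 1
A²[1,2] = (1)(0) + (0)(-2) + (0)(0) = 0
A²[1,3] = (1)(0) + (0)(0) + (0)(0) = 0
A²[2,1] = (-1)(1) + (-2)(-1) + (0)(1) = 1
A²[2,2] = (-1)(0) + (-2)(-2) + (0)(0) = 4
A²[2,3] = (-1)(0) + (-2)(0) + (0)(0) = 0
A²[3,1] = (1)(1) + (0)(-1) + (0)(1) = 1
A²[3,2] = (1)(0) + (0)(-2) + (0)(0) = 0
A²[3,3] = (1)(0) + (0)(0) + (0)(0) = 0
A² = 
  [  1,   0,   0]
  [  1,   4,   0]
  [  1,   0,   0]

A^3 = A^2·A:
A^3[1,1] = (1)(1) + (0)(-1) + (0)(1) = 1
A^3[1,2] = (1)(0) + (0)(-2) + (0)(0) = 0
A^3[1,3] = (1)(0) + (0)(0) + (0)(0) = 0
A^3[2,1] = (1)(1) + (4)(-1) + (0)(1) = -3
A^3[2,2] = (1)(0) + (4)(-2) + (0)(0) = -8
A^3[2,3] = (1)(0) + (4)(0) + (0)(0) = 0
A^3[3,1] = (1)(1) + (0)(-1) + (0)(1) = 1
A^3[3,2] = (1)(0) + (0)(-2) + (0)(0) = 0
A^3[3,3] = (1)(0) + (0)(0) + (0)(0) = 0
A^3 = 
  [  1,   0,   0]
  [ -3,  -8,   0]
  [  1,   0,   0]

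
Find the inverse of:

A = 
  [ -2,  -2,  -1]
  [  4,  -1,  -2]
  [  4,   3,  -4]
det(A) = (-2)·((-1)(-4) - (-2)(3)) - (-2)·((4)(-4) - (-2)(4)) + (-1)·((4)(3) - (-1)(4))
  = (-2)(10) - (-2)(-8) + (-1)(16)
  = -52
det(A) = -52 ≠ 0, so A is invertible.

Cofactors Cᵢⱼ = (-1)ⁱ⁺ʲ·Mᵢⱼ:
C = 
  [ 10,   8,  16]
  [-11,  12,  -2]
  [  3,  -8,  10]

adj(A) = Cᵀ:
adj(A) = 
  [ 10, -11,   3]
  [  8,  12,  -8]
  [ 16,  -2,  10]

A⁻¹ = (-1/52) · adj(A):
A⁻¹ = 
  [-5/26, 11/52, -3/52]
  [-2/13, -3/13,  2/13]
  [-4/13,  1/26, -5/26]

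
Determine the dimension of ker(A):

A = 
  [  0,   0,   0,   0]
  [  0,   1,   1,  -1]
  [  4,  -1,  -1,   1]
nullity(A) = 2

Row reduce:
Swap R1 ↔ R3
REF = 
  [  4,  -1,  -1,   1]
  [  0,   1,   1,  -1]
  [  0,   0,   0,   0]
Pivot columns: 1, 2 → 2 pivots.
rank(A) = 2, so nullity(A) = 4 - 2 = 2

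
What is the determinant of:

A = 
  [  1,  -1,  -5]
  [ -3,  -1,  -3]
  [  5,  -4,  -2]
-74

Cofactor expansion along row 1:
det(A) = (1)·((-1)(-2) - (-3)(-4)) - (-1)·((-3)(-2) - (-3)(5)) + (-5)·((-3)(-4) - (-1)(5))
  = (1)(-10) - (-1)(21) + (-5)(17)
  = -74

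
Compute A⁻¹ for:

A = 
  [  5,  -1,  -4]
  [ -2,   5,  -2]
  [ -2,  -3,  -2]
det(A) = (5)·((5)(-2) - (-2)(-3)) - (-1)·((-2)(-2) - (-2)(-2)) + (-4)·((-2)(-3) - (5)(-2))
  = (5)(-16) - (-1)(0) + (-4)(16)
  = -144
det(A) = -144 ≠ 0, so A is invertible.

Cofactors Cᵢⱼ = (-1)ⁱ⁺ʲ·Mᵢⱼ:
C = 
  [-16,   0,  16]
  [ 10, -18,  17]
  [ 22,  18,  23]

adj(A) = Cᵀ:
adj(A) = 
  [-16,  10,  22]
  [  0, -18,  18]
  [ 16,  17,  23]

A⁻¹ = (-1/144) · adj(A):
A⁻¹ = 
  [    1/9,   -5/72,  -11/72]
  [      0,     1/8,    -1/8]
  [   -1/9, -17/144, -23/144]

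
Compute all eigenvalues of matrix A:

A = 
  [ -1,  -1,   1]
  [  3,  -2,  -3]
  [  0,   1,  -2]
λ = -1, -2 + i√6, -2 - i√6  (≈ -1, -2 + 2.449i, -2 - 2.449i)

Characteristic polynomial: det(λI - A) = λ³ + 5λ² + 14λ + 10
Testing integer divisors of the constant term: p(-1) = 0, so (λ + 1) is a factor:
p(λ) = (λ + 1)(λ² + 4λ + 10)
λ² + 4λ + 10 = 0  ⇒  λ = (-4 ± √((4)² - 4·(10)))/2 = (-4 ± √(-24))/2
  = -2 + i√6,  -2 - i√6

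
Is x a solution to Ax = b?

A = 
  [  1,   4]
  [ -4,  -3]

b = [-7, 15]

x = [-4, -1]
No

Ax = [-8, 19] ≠ b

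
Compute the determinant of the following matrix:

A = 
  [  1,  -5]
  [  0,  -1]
-1

For a 2×2 matrix, det = ad - bc = (1)(-1) - (-5)(0) = -1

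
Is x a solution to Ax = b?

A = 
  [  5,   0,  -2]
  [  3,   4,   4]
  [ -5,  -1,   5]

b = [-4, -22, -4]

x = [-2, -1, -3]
Yes

Ax = [-4, -22, -4] = b ✓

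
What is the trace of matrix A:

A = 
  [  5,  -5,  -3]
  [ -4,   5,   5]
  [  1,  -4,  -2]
8

tr(A) = 5 + 5 + -2 = 8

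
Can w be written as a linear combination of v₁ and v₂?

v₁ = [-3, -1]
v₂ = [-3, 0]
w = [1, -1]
Yes

Form the augmented matrix and row-reduce:
[v₁|v₂|w] = 
  [ -3,  -3,   1]
  [ -1,   0,  -1]
R2 → R2 - (1/3)·R1
REF = 
  [  -3,   -3,    1]
  [   0,    1, -4/3]

No row of the form [0 0 | nonzero], so the system is consistent. Back-substitution gives c₁ = 1, c₂ = -4/3: w = (1)·v₁ + (-4/3)·v₂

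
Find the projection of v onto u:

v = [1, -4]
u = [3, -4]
v·u = (1)(3) + (-4)(-4) = 19
u·u = (3)² + (-4)² = 25
proj_u(v) = (v·u / u·u) × u = (19/25) × u

proj_u(v) = [57/25, -76/25]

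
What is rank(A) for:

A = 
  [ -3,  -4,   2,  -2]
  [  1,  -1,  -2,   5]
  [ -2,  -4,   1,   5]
rank(A) = 3

Row reduce:
R2 → R2 + (1/3)·R1
R3 → R3 - (2/3)·R1
R3 → R3 - (4/7)·R2
REF = 
  [  -3,   -4,    2,   -2]
  [   0, -7/3, -4/3, 13/3]
  [   0,    0,  3/7, 27/7]
Pivot columns: 1, 2, 3 → 3 pivots.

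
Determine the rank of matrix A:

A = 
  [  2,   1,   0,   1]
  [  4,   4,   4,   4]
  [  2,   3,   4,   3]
rank(A) = 2

Row reduce:
R2 → R2 - (2)·R1
R3 → R3 - (1)·R1
R3 → R3 - (1)·R2
REF = 
  [  2,   1,   0,   1]
  [  0,   2,   4,   2]
  [  0,   0,   0,   0]
Pivot columns: 1, 2 → 2 pivots.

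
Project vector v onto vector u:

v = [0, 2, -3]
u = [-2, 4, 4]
v·u = (0)(-2) + (2)(4) + (-3)(4) = -4
u·u = (-2)² + (4)² + (4)² = 36
proj_u(v) = (v·u / u·u) × u = (-4/36) × u = (-1/9) × u

proj_u(v) = [2/9, -4/9, -4/9]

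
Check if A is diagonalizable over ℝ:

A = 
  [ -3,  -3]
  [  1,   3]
Yes

tr(A) = 0, det(A) = -6
Characteristic polynomial: λ² - tr(A)λ + det(A) = λ² - 6
λ² - 6 = 0  ⇒  λ = (0 ± √((0)² - 4·(-6)))/2 = (0 ± √(24))/2
  = √6,  -√6
Eigenvalues: √6, -√6  (≈ 2.449, -2.449)
The two irrational eigenvalues are distinct (simple), so each has alg. mult. = geom. mult. = 1.
Sum of geometric multiplicities equals n, so A has n independent eigenvectors.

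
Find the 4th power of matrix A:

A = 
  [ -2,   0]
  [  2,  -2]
A² = A·A:
A²[1,1] = (-2)(-2) + (0)(2) = 4
A²[1,2] = (-2)(0) + (0)(-2) = 0
A²[2,1] = (2)(-2) + (-2)(2) = -8
A²[2,2] = (2)(0) + (-2)(-2) = 4
A² = 
  [  4,   0]
  [ -8,   4]

A^3 = A^2·A:
A^3[1,1] = (4)(-2) + (0)(2) = -8
A^3[1,2] = (4)(0) + (0)(-2) = 0
A^3[2,1] = (-8)(-2) + (4)(2) = 24
A^3[2,2] = (-8)(0) + (4)(-2) = -8
A^3 = 
  [ -8,   0]
  [ 24,  -8]

A^4 = A^3·A:
A^4[1,1] = (-8)(-2) + (0)(2) = 16
A^4[1,2] = (-8)(0) + (0)(-2) = 0
A^4[2,1] = (24)(-2) + (-8)(2) = -64
A^4[2,2] = (24)(0) + (-8)(-2) = 16
A^4 = 
  [ 16,   0]
  [-64,  16]

Therefore
A^4 = 
  [ 16,   0]
  [-64,  16]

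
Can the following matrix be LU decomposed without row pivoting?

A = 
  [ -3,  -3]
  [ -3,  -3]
Yes.
A[1,1] = -3 ≠ 0, so Gaussian elimination proceeds without a row swap: multiplier ℓ₂₁ = (-3)/(-3) = 1, and U[2,2] = -3 - (1)(-3) = 0.
L = 
  [  1,   0]
  [  1,   1]
U = 
  [ -3,  -3]
  [  0,   0]
Check row 2 of LU: [(1)(-3), (1)(-3) + 0] = [-3, -3] = row 2 of A ✓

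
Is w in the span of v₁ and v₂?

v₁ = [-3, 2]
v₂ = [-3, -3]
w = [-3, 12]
Yes

Form the augmented matrix and row-reduce:
[v₁|v₂|w] = 
  [ -3,  -3,  -3]
  [  2,  -3,  12]
R2 → R2 + (2/3)·R1
REF = 
  [ -3,  -3,  -3]
  [  0,  -5,  10]

No row of the form [0 0 | nonzero], so the system is consistent. Back-substitution gives c₁ = 3, c₂ = -2: w = (3)·v₁ + (-2)·v₂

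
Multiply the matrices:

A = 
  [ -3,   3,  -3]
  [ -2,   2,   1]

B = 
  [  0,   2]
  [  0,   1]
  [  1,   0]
A is 2×3 and B is 3×2, so AB is 2×2. Each entry is (row of A)·(column of B):
AB[1,1] = (-3)(0) + (3)(0) + (-3)(1) = -3
AB[1,2] = (-3)(2) + (3)(1) + (-3)(0) = -3
AB[2,1] = (-2)(0) + (2)(0) + (1)(1) = 1
AB[2,2] = (-2)(2) + (2)(1) + (1)(0) = -2

AB = 
  [ -3,  -3]
  [  1,  -2]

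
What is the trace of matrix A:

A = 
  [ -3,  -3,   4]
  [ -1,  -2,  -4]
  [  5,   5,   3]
-2

tr(A) = -3 + -2 + 3 = -2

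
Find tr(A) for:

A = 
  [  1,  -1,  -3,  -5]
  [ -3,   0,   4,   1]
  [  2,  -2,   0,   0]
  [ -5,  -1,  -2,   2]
3

tr(A) = 1 + 0 + 0 + 2 = 3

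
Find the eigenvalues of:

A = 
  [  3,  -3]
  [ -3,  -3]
λ = 3√2, -3√2  (≈ 4.243, -4.243)

tr(A) = 0, det(A) = -18
Characteristic polynomial: λ² - tr(A)λ + det(A) = λ² - 18
λ² - 18 = 0  ⇒  λ = (0 ± √((0)² - 4·(-18)))/2 = (0 ± √(72))/2
  = 3√2,  -3√2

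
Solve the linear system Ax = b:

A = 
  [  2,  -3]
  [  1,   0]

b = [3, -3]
Row reduce the augmented matrix [A|b]:
R2 → R2 - (1/2)·R1
REF = 
  [   2,   -3,    3]
  [   0,  3/2, -9/2]

Back-substitution:
x₂ = (-9/2) / (3/2) = -3
x₁ = (3 - (-3)(-3)) / 2 = -3

x = [-3, -3]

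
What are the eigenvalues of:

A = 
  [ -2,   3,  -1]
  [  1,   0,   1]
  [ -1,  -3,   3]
λ = -3, 2 + i, 2 - i  (≈ -3, 2 + 1i, 2 - 1i)

Characteristic polynomial: det(λI - A) = λ³ - λ² - 7λ + 15
Testing integer divisors of the constant term: p(-3) = 0, so (λ + 3) is a factor:
p(λ) = (λ + 3)(λ² - 4λ + 5)
λ² - 4λ + 5 = 0  ⇒  λ = (4 ± √((-4)² - 4·(5)))/2 = (4 ± √(-4))/2
  = 2 + i,  2 - i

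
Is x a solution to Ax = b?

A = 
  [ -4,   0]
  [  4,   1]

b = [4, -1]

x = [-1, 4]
No

Ax = [4, 0] ≠ b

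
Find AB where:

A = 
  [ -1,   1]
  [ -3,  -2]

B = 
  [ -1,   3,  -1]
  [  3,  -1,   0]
A is 2×2 and B is 2×3, so AB is 2×3. Each entry is (row of A)·(column of B):
AB[1,1] = (-1)(-1) + (1)(3) = 4
AB[1,2] = (-1)(3) + (1)(-1) = -4
AB[1,3] = (-1)(-1) + (1)(0) = 1
AB[2,1] = (-3)(-1) + (-2)(3) = -3
AB[2,2] = (-3)(3) + (-2)(-1) = -7
AB[2,3] = (-3)(-1) + (-2)(0) = 3

AB = 
  [  4,  -4,   1]
  [ -3,  -7,   3]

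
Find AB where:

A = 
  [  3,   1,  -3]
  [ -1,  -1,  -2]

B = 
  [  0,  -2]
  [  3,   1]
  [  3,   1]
A is 2×3 and B is 3×2, so AB is 2×2. Each entry is (row of A)·(column of B):
AB[1,1] = (3)(0) + (1)(3) + (-3)(3) = -6
AB[1,2] = (3)(-2) + (1)(1) + (-3)(1) = -8
AB[2,1] = (-1)(0) + (-1)(3) + (-2)(3) = -9
AB[2,2] = (-1)(-2) + (-1)(1) + (-2)(1) = -1

AB = 
  [ -6,  -8]
  [ -9,  -1]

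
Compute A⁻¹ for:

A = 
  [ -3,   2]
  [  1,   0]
det(A) = (-3)(0) - (2)(1) = -2
For a 2×2 matrix, A⁻¹ = (1/det(A)) · [[d, -b], [-c, a]]
    = (-1/2) · [[0, -2], [-1, -3]]

A⁻¹ = 
  [  0,   1]
  [1/2, 3/2]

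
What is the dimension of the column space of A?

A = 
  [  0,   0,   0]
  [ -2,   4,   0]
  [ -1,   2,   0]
dim(Col(A)) = 1

Row reduce:
Swap R1 ↔ R2
R3 → R3 - (1/2)·R1
REF = 
  [ -2,   4,   0]
  [  0,   0,   0]
  [  0,   0,   0]
Pivot columns: 1 → 1 pivot.
dim(Col(A)) = number of pivot columns = 1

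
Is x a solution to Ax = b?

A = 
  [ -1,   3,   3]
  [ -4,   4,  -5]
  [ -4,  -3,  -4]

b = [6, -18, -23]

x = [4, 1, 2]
No

Ax = [5, -22, -27] ≠ b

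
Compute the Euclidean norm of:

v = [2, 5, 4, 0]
6.708

||v||₂ = √((2)² + (5)² + (4)² + (0)²) = √45 = 6.708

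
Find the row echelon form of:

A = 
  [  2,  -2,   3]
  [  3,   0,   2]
Row operations:
R2 → R2 - (3/2)·R1

Resulting echelon form:
REF = 
  [   2,   -2,    3]
  [   0,    3, -5/2]

Rank = 2 (number of non-zero pivot rows).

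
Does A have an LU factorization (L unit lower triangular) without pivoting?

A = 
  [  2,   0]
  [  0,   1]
Yes.
A[1,1] = 2 ≠ 0, so Gaussian elimination proceeds without a row swap: multiplier ℓ₂₁ = (0)/(2) = 0, and U[2,2] = 1 - (0)(0) = 1.
L = 
  [  1,   0]
  [  0,   1]
U = 
  [  2,   0]
  [  0,   1]
Check row 2 of LU: [(0)(2), (0)(0) + 1] = [0, 1] = row 2 of A ✓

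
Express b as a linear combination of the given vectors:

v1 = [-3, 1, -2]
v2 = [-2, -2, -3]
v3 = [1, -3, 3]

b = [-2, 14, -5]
c1 = 1, c2 = -2, c3 = -3

b = 1·v1 + -2·v2 + -3·v3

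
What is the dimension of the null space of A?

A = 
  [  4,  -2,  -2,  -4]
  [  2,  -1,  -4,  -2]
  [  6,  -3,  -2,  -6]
nullity(A) = 2

Row reduce:
R2 → R2 - (1/2)·R1
R3 → R3 - (3/2)·R1
R3 → R3 + (1/3)·R2
REF = 
  [  4,  -2,  -2,  -4]
  [  0,   0,  -3,   0]
  [  0,   0,   0,   0]
Pivot columns: 1, 3 → 2 pivots.
rank(A) = 2, so nullity(A) = 4 - 2 = 2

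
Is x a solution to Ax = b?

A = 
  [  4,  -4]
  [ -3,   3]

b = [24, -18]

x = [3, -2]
No

Ax = [20, -15] ≠ b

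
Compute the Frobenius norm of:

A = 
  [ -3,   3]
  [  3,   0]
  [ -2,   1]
||A||_F = 5.657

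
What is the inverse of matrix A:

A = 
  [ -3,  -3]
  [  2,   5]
det(A) = (-3)(5) - (-3)(2) = -9
For a 2×2 matrix, A⁻¹ = (1/det(A)) · [[d, -b], [-c, a]]
    = (-1/9) · [[5, 3], [-2, -3]]

A⁻¹ = 
  [-5/9, -1/3]
  [ 2/9,  1/3]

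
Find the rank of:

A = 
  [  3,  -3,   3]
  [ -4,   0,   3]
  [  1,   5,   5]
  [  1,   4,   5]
rank(A) = 3

Row reduce:
R2 → R2 + (4/3)·R1
R3 → R3 - (1/3)·R1
R4 → R4 - (1/3)·R1
R3 → R3 + (3/2)·R2
R4 → R4 + (5/4)·R2
R4 → R4 - (51/58)·R3
REF = 
  [   3,   -3,    3]
  [   0,   -4,    7]
  [   0,    0, 29/2]
  [   0,    0,    0]
Pivot columns: 1, 2, 3 → 3 pivots.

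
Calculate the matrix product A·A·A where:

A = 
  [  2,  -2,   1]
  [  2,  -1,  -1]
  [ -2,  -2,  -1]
A² = A·A:
A²[1,1] = (2)(2) + (-2)(2) + (1)(-2) = -2
A²[1,2] = (2)(-2) + (-2)(-1) + (1)(-2) = -4
A²[1,3] = (2)(1) + (-2)(-1) + (1)(-1) = 3
A²[2,1] = (2)(2) + (-1)(2) + (-1)(-2) = 4
A²[2,2] = (2)(-2) + (-1)(-1) + (-1)(-2) = -1
A²[2,3] = (2)(1) + (-1)(-1) + (-1)(-1) = 4
A²[3,1] = (-2)(2) + (-2)(2) + (-1)(-2) = -6
A²[3,2] = (-2)(-2) + (-2)(-1) + (-1)(-2) = 8
A²[3,3] = (-2)(1) + (-2)(-1) + (-1)(-1) = 1
A² = 
  [ -2,  -4,   3]
  [  4,  -1,   4]
  [ -6,   8,   1]

A^3 = A^2·A:
A^3[1,1] = (-2)(2) + (-4)(2) + (3)(-2) = -18
A^3[1,2] = (-2)(-2) + (-4)(-1) + (3)(-2) = 2
A^3[1,3] = (-2)(1) + (-4)(-1) + (3)(-1) = -1
A^3[2,1] = (4)(2) + (-1)(2) + (4)(-2) = -2
A^3[2,2] = (4)(-2) + (-1)(-1) + (4)(-2) = -15
A^3[2,3] = (4)(1) + (-1)(-1) + (4)(-1) = 1
A^3[3,1] = (-6)(2) + (8)(2) + (1)(-2) = 2
A^3[3,2] = (-6)(-2) + (8)(-1) + (1)(-2) = 2
A^3[3,3] = (-6)(1) + (8)(-1) + (1)(-1) = -15
A^3 = 
  [-18,   2,  -1]
  [ -2, -15,   1]
  [  2,   2, -15]

Therefore
A^3 = 
  [-18,   2,  -1]
  [ -2, -15,   1]
  [  2,   2, -15]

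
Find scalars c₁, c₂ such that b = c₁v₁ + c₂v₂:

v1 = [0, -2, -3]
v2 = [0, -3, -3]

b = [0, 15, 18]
c1 = -3, c2 = -3

b = -3·v1 + -3·v2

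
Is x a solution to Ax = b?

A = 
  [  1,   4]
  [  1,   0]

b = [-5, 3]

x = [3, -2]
Yes

Ax = [-5, 3] = b ✓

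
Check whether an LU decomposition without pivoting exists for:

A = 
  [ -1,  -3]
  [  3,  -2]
Yes.
A[1,1] = -1 ≠ 0, so Gaussian elimination proceeds without a row swap: multiplier ℓ₂₁ = (3)/(-1) = -3, and U[2,2] = -2 - (-3)(-3) = -11.
L = 
  [  1,   0]
  [ -3,   1]
U = 
  [ -1,  -3]
  [  0, -11]
Check row 2 of LU: [(-3)(-1), (-3)(-3) + (-11)] = [3, -2] = row 2 of A ✓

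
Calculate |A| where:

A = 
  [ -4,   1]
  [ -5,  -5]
For a 2×2 matrix, det = ad - bc = (-4)(-5) - (1)(-5) = 25

det(A) = 25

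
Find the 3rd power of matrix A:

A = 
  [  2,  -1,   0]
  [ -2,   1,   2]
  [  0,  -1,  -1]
A² = A·A:
A²[1,1] = (2)(2) + (-1)(-2) + (0)(0) = 6
A²[1,2] = (2)(-1) + (-1)(1) + (0)(-1) = -3
A²[1,3] = (2)(0) + (-1)(2) + (0)(-1) = -2
A²[2,1] = (-2)(2) + (1)(-2) + (2)(0) = -6
A²[2,2] = (-2)(-1) + (1)(1) + (2)(-1) = 1
A²[2,3] = (-2)(0) + (1)(2) + (2)(-1) = 0
A²[3,1] = (0)(2) + (-1)(-2) + (-1)(0) = 2
A²[3,2] = (0)(-1) + (-1)(1) + (-1)(-1) = 0
A²[3,3] = (0)(0) + (-1)(2) + (-1)(-1) = -1
A² = 
  [  6,  -3,  -2]
  [ -6,   1,   0]
  [  2,   0,  -1]

A^3 = A^2·A:
A^3[1,1] = (6)(2) + (-3)(-2) + (-2)(0) = 18
A^3[1,2] = (6)(-1) + (-3)(1) + (-2)(-1) = -7
A^3[1,3] = (6)(0) + (-3)(2) + (-2)(-1) = -4
A^3[2,1] = (-6)(2) + (1)(-2) + (0)(0) = -14
A^3[2,2] = (-6)(-1) + (1)(1) + (0)(-1) = 7
A^3[2,3] = (-6)(0) + (1)(2) + (0)(-1) = 2
A^3[3,1] = (2)(2) + (0)(-2) + (-1)(0) = 4
A^3[3,2] = (2)(-1) + (0)(1) + (-1)(-1) = -1
A^3[3,3] = (2)(0) + (0)(2) + (-1)(-1) = 1
A^3 = 
  [ 18,  -7,  -4]
  [-14,   7,   2]
  [  4,  -1,   1]

Therefore
A^3 = 
  [ 18,  -7,  -4]
  [-14,   7,   2]
  [  4,  -1,   1]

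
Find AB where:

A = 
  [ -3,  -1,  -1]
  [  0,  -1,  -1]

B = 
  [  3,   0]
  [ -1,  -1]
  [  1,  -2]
AB = 
  [ -9,   3]
  [  0,   3]

A is 2×3 and B is 3×2, so AB is 2×2. Each entry is (row of A)·(column of B):
AB[1,1] = (-3)(3) + (-1)(-1) + (-1)(1) = -9
AB[1,2] = (-3)(0) + (-1)(-1) + (-1)(-2) = 3
AB[2,1] = (0)(3) + (-1)(-1) + (-1)(1) = 0
AB[2,2] = (0)(0) + (-1)(-1) + (-1)(-2) = 3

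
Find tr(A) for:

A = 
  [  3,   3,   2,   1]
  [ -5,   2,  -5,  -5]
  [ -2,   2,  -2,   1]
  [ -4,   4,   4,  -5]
-2

tr(A) = 3 + 2 + -2 + -5 = -2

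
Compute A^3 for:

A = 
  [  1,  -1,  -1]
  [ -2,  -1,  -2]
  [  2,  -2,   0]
A^3 = 
  [ -1,  -5,  -5]
  [-10, -11, -10]
  [ 10, -10,  -6]

A² = A·A:
A²[1,1] = (1)(1) + (-1)(-2) + (-1)(2) = 1
A²[1,2] = (1)(-1) + (-1)(-1) + (-1)(-2) = 2
A²[1,3] = (1)(-1) + (-1)(-2) + (-1)(0) = 1
A²[2,1] = (-2)(1) + (-1)(-2) + (-2)(2) = -4
A²[2,2] = (-2)(-1) + (-1)(-1) + (-2)(-2) = 7
A²[2,3] = (-2)(-1) + (-1)(-2) + (-2)(0) = 4
A²[3,1] = (2)(1) + (-2)(-2) + (0)(2) = 6
A²[3,2] = (2)(-1) + (-2)(-1) + (0)(-2) = 0
A²[3,3] = (2)(-1) + (-2)(-2) + (0)(0) = 2
A² = 
  [  1,   2,   1]
  [ -4,   7,   4]
  [  6,   0,   2]

A^3 = A^2·A:
A^3[1,1] = (1)(1) + (2)(-2) + (1)(2) = -1
A^3[1,2] = (1)(-1) + (2)(-1) + (1)(-2) = -5
A^3[1,3] = (1)(-1) + (2)(-2) + (1)(0) = -5
A^3[2,1] = (-4)(1) + (7)(-2) + (4)(2) = -10
A^3[2,2] = (-4)(-1) + (7)(-1) + (4)(-2) = -11
A^3[2,3] = (-4)(-1) + (7)(-2) + (4)(0) = -10
A^3[3,1] = (6)(1) + (0)(-2) + (2)(2) = 10
A^3[3,2] = (6)(-1) + (0)(-1) + (2)(-2) = -10
A^3[3,3] = (6)(-1) + (0)(-2) + (2)(0) = -6
A^3 = 
  [ -1,  -5,  -5]
  [-10, -11, -10]
  [ 10, -10,  -6]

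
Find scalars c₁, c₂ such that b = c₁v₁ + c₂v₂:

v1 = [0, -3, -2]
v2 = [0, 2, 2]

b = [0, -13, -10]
c1 = 3, c2 = -2

b = 3·v1 + -2·v2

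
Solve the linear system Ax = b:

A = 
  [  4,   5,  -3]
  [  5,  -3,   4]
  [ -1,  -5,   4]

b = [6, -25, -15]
Row reduce the augmented matrix [A|b]:
R2 → R2 - (5/4)·R1
R3 → R3 + (1/4)·R1
R3 → R3 - (15/37)·R2
REF = 
  [     4,      5,     -3,      6]
  [     0,  -37/4,   31/4,  -65/2]
  [     0,      0,   4/37, -12/37]

Back-substitution:
x₃ = (-12/37) / (4/37) = -3
x₂ = (-65/2 - (31/4)(-3)) / (-37/4) = 1
x₁ = (6 - (5)(1) - (-3)(-3)) / 4 = -2

x = [-2, 1, -3]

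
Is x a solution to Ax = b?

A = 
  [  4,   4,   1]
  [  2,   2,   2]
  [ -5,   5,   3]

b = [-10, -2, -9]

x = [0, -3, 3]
No

Ax = [-9, 0, -6] ≠ b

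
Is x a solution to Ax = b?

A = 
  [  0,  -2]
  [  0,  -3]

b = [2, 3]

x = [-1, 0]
No

Ax = [0, 0] ≠ b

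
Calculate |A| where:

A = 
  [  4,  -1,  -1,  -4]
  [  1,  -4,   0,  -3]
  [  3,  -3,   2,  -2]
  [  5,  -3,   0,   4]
Cofactor expansion along row 1: det(A) = a₁₁M₁₁ - a₁₂M₁₂ + a₁₃M₁₃ - a₁₄M₁₄

M₁₁ = det[[-4, 0, -3]; [-3, 2, -2]; [-3, 0, 4]]
  = (-4)·((2)(4) - (-2)(0)) - (0)·((-3)(4) - (-2)(-3)) + (-3)·((-3)(0) - (2)(-3))
  = (-4)(8) - (0)(-18) + (-3)(6)
  = -50
M₁₂ = det[[1, 0, -3]; [3, 2, -2]; [5, 0, 4]]
  = (1)·((2)(4) - (-2)(0)) - (0)·((3)(4) - (-2)(5)) + (-3)·((3)(0) - (2)(5))
  = (1)(8) - (0)(22) + (-3)(-10)
  = 38
M₁₃ = det[[1, -4, -3]; [3, -3, -2]; [5, -3, 4]]
  = (1)·((-3)(4) - (-2)(-3)) - (-4)·((3)(4) - (-2)(5)) + (-3)·((3)(-3) - (-3)(5))
  = (1)(-18) - (-4)(22) + (-3)(6)
  = 52
M₁₄ = det[[1, -4, 0]; [3, -3, 2]; [5, -3, 0]]
  = (1)·((-3)(0) - (2)(-3)) - (-4)·((3)(0) - (2)(5)) + (0)·((3)(-3) - (-3)(5))
  = (1)(6) - (-4)(-10) + (0)(6)
  = -34

det(A) = (4)(-50) - (-1)(38) + (-1)(52) - (-4)(-34) = -350

det(A) = -350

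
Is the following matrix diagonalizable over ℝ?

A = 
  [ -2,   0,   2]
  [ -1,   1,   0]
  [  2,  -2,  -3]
Yes

Characteristic polynomial: det(λI - A) = λ³ + 4λ² - 3λ - 6
Testing integer divisors of the constant term: p(-1) = 0, so (λ + 1) is a factor:
p(λ) = (λ + 1)(λ² + 3λ - 6)
λ² + 3λ - 6 = 0  ⇒  λ = (-3 ± √((3)² - 4·(-6)))/2 = (-3 ± √(33))/2
  = (-3 + √33)/2,  (-3 - √33)/2
Eigenvalues: -1, (-3 + √33)/2, (-3 - √33)/2  (≈ -1, 1.372, -4.372)
The two irrational eigenvalues are distinct (simple), so each has alg. mult. = geom. mult. = 1.
λ=-1: alg. mult. = 1, geom. mult. = 3 - rank(A - (-1)I) = 3 - 2 = 1
Sum of geometric multiplicities equals n, so A has n independent eigenvectors.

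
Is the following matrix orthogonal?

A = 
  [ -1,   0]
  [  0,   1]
Yes

AᵀA = 
  [  1,   0]
  [  0,   1]
= I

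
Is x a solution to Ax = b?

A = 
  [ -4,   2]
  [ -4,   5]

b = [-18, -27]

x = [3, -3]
Yes

Ax = [-18, -27] = b ✓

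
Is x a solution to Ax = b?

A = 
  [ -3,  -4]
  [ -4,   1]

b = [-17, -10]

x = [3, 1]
No

Ax = [-13, -11] ≠ b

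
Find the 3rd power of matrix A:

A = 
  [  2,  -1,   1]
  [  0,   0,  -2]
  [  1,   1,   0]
A² = A·A:
A²[1,1] = (2)(2) + (-1)(0) + (1)(1) = 5
A²[1,2] = (2)(-1) + (-1)(0) + (1)(1) = -1
A²[1,3] = (2)(1) + (-1)(-2) + (1)(0) = 4
A²[2,1] = (0)(2) + (0)(0) + (-2)(1) = -2
A²[2,2] = (0)(-1) + (0)(0) + (-2)(1) = -2
A²[2,3] = (0)(1) + (0)(-2) + (-2)(0) = 0
A²[3,1] = (1)(2) + (1)(0) + (0)(1) = 2
A²[3,2] = (1)(-1) + (1)(0) + (0)(1) = -1
A²[3,3] = (1)(1) + (1)(-2) + (0)(0) = -1
A² = 
  [  5,  -1,   4]
  [ -2,  -2,   0]
  [  2,  -1,  -1]

A^3 = A^2·A:
A^3[1,1] = (5)(2) + (-1)(0) + (4)(1) = 14
A^3[1,2] = (5)(-1) + (-1)(0) + (4)(1) = -1
A^3[1,3] = (5)(1) + (-1)(-2) + (4)(0) = 7
A^3[2,1] = (-2)(2) + (-2)(0) + (0)(1) = -4
A^3[2,2] = (-2)(-1) + (-2)(0) + (0)(1) = 2
A^3[2,3] = (-2)(1) + (-2)(-2) + (0)(0) = 2
A^3[3,1] = (2)(2) + (-1)(0) + (-1)(1) = 3
A^3[3,2] = (2)(-1) + (-1)(0) + (-1)(1) = -3
A^3[3,3] = (2)(1) + (-1)(-2) + (-1)(0) = 4
A^3 = 
  [ 14,  -1,   7]
  [ -4,   2,   2]
  [  3,  -3,   4]

Therefore
A^3 = 
  [ 14,  -1,   7]
  [ -4,   2,   2]
  [  3,  -3,   4]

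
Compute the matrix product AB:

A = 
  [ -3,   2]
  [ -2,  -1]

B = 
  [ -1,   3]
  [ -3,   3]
A is 2×2 and B is 2×2, so AB is 2×2. Each entry is (row of A)·(column of B):
AB[1,1] = (-3)(-1) + (2)(-3) = -3
AB[1,2] = (-3)(3) + (2)(3) = -3
AB[2,1] = (-2)(-1) + (-1)(-3) = 5
AB[2,2] = (-2)(3) + (-1)(3) = -9

AB = 
  [ -3,  -3]
  [  5,  -9]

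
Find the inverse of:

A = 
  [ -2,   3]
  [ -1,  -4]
det(A) = (-2)(-4) - (3)(-1) = 11
For a 2×2 matrix, A⁻¹ = (1/det(A)) · [[d, -b], [-c, a]]
    = (1/11) · [[-4, -3], [1, -2]]

A⁻¹ = 
  [-4/11, -3/11]
  [ 1/11, -2/11]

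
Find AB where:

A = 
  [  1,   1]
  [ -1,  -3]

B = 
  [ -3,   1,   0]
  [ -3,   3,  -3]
AB = 
  [ -6,   4,  -3]
  [ 12, -10,   9]

A is 2×2 and B is 2×3, so AB is 2×3. Each entry is (row of A)·(column of B):
AB[1,1] = (1)(-3) + (1)(-3) = -6
AB[1,2] = (1)(1) + (1)(3) = 4
AB[1,3] = (1)(0) + (1)(-3) = -3
AB[2,1] = (-1)(-3) + (-3)(-3) = 12
AB[2,2] = (-1)(1) + (-3)(3) = -10
AB[2,3] = (-1)(0) + (-3)(-3) = 9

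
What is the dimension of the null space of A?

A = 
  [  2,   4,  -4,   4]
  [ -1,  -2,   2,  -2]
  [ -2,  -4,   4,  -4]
nullity(A) = 3

Row reduce:
R2 → R2 + (1/2)·R1
R3 → R3 + (1)·R1
REF = 
  [  2,   4,  -4,   4]
  [  0,   0,   0,   0]
  [  0,   0,   0,   0]
Pivot columns: 1 → 1 pivot.
rank(A) = 1, so nullity(A) = 4 - 1 = 3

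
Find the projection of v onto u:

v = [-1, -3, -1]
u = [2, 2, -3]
proj_u(v) = [-10/17, -10/17, 15/17]

v·u = (-1)(2) + (-3)(2) + (-1)(-3) = -5
u·u = (2)² + (2)² + (-3)² = 17
proj_u(v) = (v·u / u·u) × u = (-5/17) × u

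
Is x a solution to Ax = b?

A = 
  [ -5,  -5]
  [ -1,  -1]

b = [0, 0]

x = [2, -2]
Yes

Ax = [0, 0] = b ✓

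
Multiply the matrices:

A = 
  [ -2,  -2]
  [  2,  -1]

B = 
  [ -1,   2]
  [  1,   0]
A is 2×2 and B is 2×2, so AB is 2×2. Each entry is (row of A)·(column of B):
AB[1,1] = (-2)(-1) + (-2)(1) = 0
AB[1,2] = (-2)(2) + (-2)(0) = -4
AB[2,1] = (2)(-1) + (-1)(1) = -3
AB[2,2] = (2)(2) + (-1)(0) = 4

AB = 
  [  0,  -4]
  [ -3,   4]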